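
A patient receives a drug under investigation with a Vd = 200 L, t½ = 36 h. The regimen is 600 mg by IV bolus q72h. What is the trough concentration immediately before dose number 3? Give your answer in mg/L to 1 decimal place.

0.9 mg/L

f = (1/2)^(τ/t½) = (1/2)^(72/36) ≈ 0.2500.
C₀ = D/Vd = 600/200 ≈ 3.000 mg/L.
Before the 3rd dose, 2 doses have been given. Superposition: Cmin = C₀·(f + f²).
≈ 3.000 × (0.2500 + 0.0625) ≈ 3.000 × 0.3125 ≈ 0.938 mg/L.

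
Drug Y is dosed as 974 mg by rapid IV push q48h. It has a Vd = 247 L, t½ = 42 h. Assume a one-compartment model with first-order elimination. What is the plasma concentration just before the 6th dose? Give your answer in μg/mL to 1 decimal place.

3.2 μg/mL

f = (1/2)^(τ/t½) = (1/2)^(48/42) ≈ 0.4529.
C₀ = D/Vd = 974/247 ≈ 3.943 μg/mL.
Before the 6th dose, 5 doses have been given. Superposition: Cmin = C₀·(f + f² + … + f^5).
≈ 3.943 × (0.4529 + 0.2051 + 0.0929 + 0.0421 + 0.0191) ≈ 3.943 × 0.8121 ≈ 3.202 μg/mL.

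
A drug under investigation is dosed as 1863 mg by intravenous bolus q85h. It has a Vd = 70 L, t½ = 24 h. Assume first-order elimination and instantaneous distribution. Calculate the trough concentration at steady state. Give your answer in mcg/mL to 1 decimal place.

2.5 mcg/mL

τ/t½ = 85/24 ≈ 3.5417, so fraction remaining f = (1/2)^(85/24) ≈ 0.0859.
Accumulation ratio R = 1/(1 − f) ≈ 1/0.9141 ≈ 1.0940.
Single-dose peak C₀ = D/Vd = 1863/70 ≈ 26.614 mcg/mL.
Cmax,ss = C₀/(1 − f) ≈ 26.614/0.9141 ≈ 29.115 mcg/mL.
Steady-state trough Cmin,ss = Cmax,ss·f ≈ 29.115 × 0.0859 ≈ 2.501 mcg/mL.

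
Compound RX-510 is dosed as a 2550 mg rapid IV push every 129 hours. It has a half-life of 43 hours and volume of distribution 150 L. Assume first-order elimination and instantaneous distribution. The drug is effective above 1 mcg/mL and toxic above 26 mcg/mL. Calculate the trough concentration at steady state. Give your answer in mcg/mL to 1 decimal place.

2.4 mcg/mL

The dosing interval is 3 half-lives, so f = 2^(−3) = 0.125.
Accumulation ratio R = 1/(1 − f) = 1/0.875 = 8/7.
Single-dose peak C₀ = D/Vd = 2550/150 = 17 mcg/mL.
Steady-state peak Cmax,ss = C₀·R = 17 × 8/7 ≈ 19.429 mcg/mL.
Steady-state trough Cmin,ss = Cmax,ss·f ≈ 19.429 × 0.125 ≈ 2.429 mcg/mL.
Trough 2.4 mcg/mL vs MEC 1 mcg/mL: adequate.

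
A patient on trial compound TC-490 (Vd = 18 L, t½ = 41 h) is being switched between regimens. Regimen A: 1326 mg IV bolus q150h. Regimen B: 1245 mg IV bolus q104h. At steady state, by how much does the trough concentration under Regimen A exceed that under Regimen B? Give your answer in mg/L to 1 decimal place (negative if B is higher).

-8.1 mg/L

Regimen A: f = (1/2)^(150/41) ≈ 0.0792; Cmin,ss = (1326/18)·f/(1−f) ≈ 6.336 mg/L.
Regimen B: f = (1/2)^(104/41) ≈ 0.1724; Cmin,ss = (1245/18)·f/(1−f) ≈ 14.408 mg/L.
Difference ≈ 6.336 − 14.408 ≈ -8.072 mg/L.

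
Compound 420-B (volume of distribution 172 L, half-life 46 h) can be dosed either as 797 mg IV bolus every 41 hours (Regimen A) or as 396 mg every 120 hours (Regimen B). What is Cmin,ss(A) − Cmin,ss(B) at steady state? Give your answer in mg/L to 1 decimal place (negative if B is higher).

5.0 mg/L

Regimen A: f = (1/2)^(41/46) ≈ 0.5391; Cmin,ss = (797/172)·f/(1−f) ≈ 5.420 mg/L.
Regimen B: f = (1/2)^(120/46) ≈ 0.1639; Cmin,ss = (396/172)·f/(1−f) ≈ 0.451 mg/L.
Difference ≈ 5.420 − 0.451 ≈ 4.969 mg/L.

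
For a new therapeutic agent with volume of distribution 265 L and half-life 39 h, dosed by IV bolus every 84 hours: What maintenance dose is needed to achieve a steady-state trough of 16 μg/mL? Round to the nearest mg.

τ/t½ = 84/39 ≈ 2.1538, so f = (1/2)^(84/39) ≈ 0.224713.
Cmin,ss = (D/Vd)·f/(1−f), so D = Cmin,ss·Vd·(1−f)/f.
D = 16 × 265 × (1−f)/f ≈ 16 × 265 × 3.45012 ≈ 14628.51 mg.

14629 mg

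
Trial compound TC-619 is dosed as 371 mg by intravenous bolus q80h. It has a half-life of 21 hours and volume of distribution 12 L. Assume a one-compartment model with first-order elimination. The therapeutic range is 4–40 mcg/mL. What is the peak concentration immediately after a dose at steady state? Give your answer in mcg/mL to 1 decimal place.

Over one 80-h interval, 80/21 ≈ 3.8095 half-lives elapse, leaving f ≈ 0.0713 of each dose.
At steady state, accumulation factor R = 1/(1 − e^(−kτ)) ≈ 1.0768.
Single-dose peak C₀ = D/Vd = 371/12 ≈ 30.917 mcg/mL.
Steady-state peak Cmax,ss = C₀·R ≈ 30.917 × 1.0768 ≈ 33.291 mcg/mL.
Peak 33.3 mcg/mL vs MTC 40 mcg/mL: below toxic threshold.

33.3 mcg/mL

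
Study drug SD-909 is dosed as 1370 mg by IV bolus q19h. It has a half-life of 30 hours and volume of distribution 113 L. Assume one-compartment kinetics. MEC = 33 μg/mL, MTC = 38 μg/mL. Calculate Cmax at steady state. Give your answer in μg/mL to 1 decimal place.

τ/t½ = 19/30 ≈ 0.63333, so fraction remaining f = (1/2)^(19/30) ≈ 0.6447.
Accumulation ratio R = 1/(1 − f) ≈ 1/0.3553 ≈ 2.8145.
Single-dose peak C₀ = D/Vd = 1370/113 ≈ 12.124 μg/mL.
Steady-state peak Cmax,ss = C₀·R ≈ 12.124 × 2.8145 ≈ 34.123 μg/mL.
Peak 34.1 μg/mL vs MTC 38 μg/mL: below toxic threshold.

34.1 μg/mL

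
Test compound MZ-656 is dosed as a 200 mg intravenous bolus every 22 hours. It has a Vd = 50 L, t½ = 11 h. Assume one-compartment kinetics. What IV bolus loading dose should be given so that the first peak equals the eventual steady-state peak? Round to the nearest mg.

267 mg

f = (1/2)^(22/11) ≈ 0.250000; accumulation ratio R = 1/(1−f) ≈ 1.33333.
Loading dose to hit Cmax,ss on first dose: D_load = D_maint·R ≈ 200 × 1.33333 ≈ 266.67 mg.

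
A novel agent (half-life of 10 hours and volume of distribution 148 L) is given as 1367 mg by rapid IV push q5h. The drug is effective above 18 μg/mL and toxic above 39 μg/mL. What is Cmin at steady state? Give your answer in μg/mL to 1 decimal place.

k = ln2/t½ = ln2/10 ≈ 0.069315 h⁻¹; fraction remaining f = e^(−kτ) = e^(−0.069315×5) ≈ 0.7071.
Single-dose peak C₀ = D/Vd = 1367/148 ≈ 9.236 μg/mL.
Steady-state trough Cmin,ss = C₀·f/(1−f) ≈ 9.236 × 0.7071/0.2929 ≈ 22.297 μg/mL.
Trough 22.3 μg/mL vs MEC 18 μg/mL: adequate.

22.3 μg/mL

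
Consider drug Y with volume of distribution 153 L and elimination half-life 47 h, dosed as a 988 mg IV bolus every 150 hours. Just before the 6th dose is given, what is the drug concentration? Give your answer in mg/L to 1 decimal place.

f = (1/2)^(τ/t½) = (1/2)^(150/47) ≈ 0.1095.
C₀ = D/Vd = 988/153 ≈ 6.458 mg/L.
Before the 6th dose, 5 doses have been given. Superposition: Cmin = C₀·(f + f² + … + f^5).
≈ 6.458 × (0.1095 + 0.0120 + 0.0013 + 0.0001 + 0.0000) ≈ 6.458 × 0.1229 ≈ 0.794 mg/L.

0.8 mg/L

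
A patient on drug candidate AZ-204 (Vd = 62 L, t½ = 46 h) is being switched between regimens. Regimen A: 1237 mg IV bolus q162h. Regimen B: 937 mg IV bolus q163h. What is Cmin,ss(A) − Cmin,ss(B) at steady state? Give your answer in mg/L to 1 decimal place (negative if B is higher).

Regimen A: f = (1/2)^(162/46) ≈ 0.0871; Cmin,ss = (1237/62)·f/(1−f) ≈ 1.904 mg/L.
Regimen B: f = (1/2)^(163/46) ≈ 0.0858; Cmin,ss = (937/62)·f/(1−f) ≈ 1.418 mg/L.
Difference ≈ 1.904 − 1.418 ≈ 0.486 mg/L.

0.5 mg/L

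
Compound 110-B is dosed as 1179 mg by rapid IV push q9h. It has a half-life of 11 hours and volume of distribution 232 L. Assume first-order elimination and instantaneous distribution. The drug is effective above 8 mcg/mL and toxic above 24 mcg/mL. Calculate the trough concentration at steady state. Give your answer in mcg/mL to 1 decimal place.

6.7 mcg/mL

Over one 9-h interval, 9/11 ≈ 0.81818 half-lives elapse, leaving f ≈ 0.5672 of each dose.
Accumulation ratio R = 1/(1 − f) ≈ 1/0.4328 ≈ 2.3105.
Single-dose peak C₀ = D/Vd = 1179/232 ≈ 5.082 mcg/mL.
Cmax,ss = C₀/(1 − f) ≈ 5.082/0.4328 ≈ 11.742 mcg/mL.
Steady-state trough Cmin,ss = Cmax,ss·f ≈ 11.742 × 0.5672 ≈ 6.660 mcg/mL.
Trough 6.7 mcg/mL vs MEC 8 mcg/mL: subtherapeutic.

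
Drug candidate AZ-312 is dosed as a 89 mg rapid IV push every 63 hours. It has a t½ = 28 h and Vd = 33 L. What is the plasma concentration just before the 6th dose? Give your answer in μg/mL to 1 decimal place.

0.7 μg/mL

f = (1/2)^(τ/t½) = (1/2)^(63/28) ≈ 0.2102.
C₀ = D/Vd = 89/33 ≈ 2.697 μg/mL.
Before the 6th dose, 5 doses have been given. Superposition: Cmin = C₀·(f + f² + … + f^5).
≈ 2.697 × (0.2102 + 0.0442 + 0.0093 + 0.0020 + 0.0004) ≈ 2.697 × 0.2661 ≈ 0.718 μg/mL.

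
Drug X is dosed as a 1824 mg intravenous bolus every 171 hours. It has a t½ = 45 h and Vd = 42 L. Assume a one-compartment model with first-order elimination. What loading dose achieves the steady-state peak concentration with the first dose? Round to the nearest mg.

f = (1/2)^(171/45) ≈ 0.071794; accumulation ratio R = 1/(1−f) ≈ 1.07735.
Loading dose to hit Cmax,ss on first dose: D_load = D_maint·R ≈ 1824 × 1.07735 ≈ 1965.09 mg.

1965 mg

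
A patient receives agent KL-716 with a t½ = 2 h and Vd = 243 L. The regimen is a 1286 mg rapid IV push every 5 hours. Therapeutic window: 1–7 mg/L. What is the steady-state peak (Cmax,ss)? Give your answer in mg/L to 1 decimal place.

τ/t½ = 5/2 ≈ 2.5, so fraction remaining f = (1/2)^(5/2) ≈ 0.1768.
At steady state, accumulation factor R = 1/(1 − e^(−kτ)) ≈ 1.2148.
Each bolus raises the concentration by D/Vd = 1286/243 ≈ 5.292 mg/L.
Cmax,ss = C₀/(1 − f) ≈ 5.292/0.8232 ≈ 6.429 mg/L.
Peak 6.4 mg/L vs MTC 7 mg/L: below toxic threshold.

6.4 mg/L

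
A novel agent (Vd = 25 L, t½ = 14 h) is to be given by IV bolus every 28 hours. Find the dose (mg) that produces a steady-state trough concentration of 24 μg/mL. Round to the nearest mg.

τ/t½ = 28/14 ≈ 2, so f = (1/2)^(28/14) ≈ 0.250000.
Cmin,ss = (D/Vd)·f/(1−f), so D = Cmin,ss·Vd·(1−f)/f.
D = 24 × 25 × (1−f)/f ≈ 24 × 25 × 3.00000 ≈ 1800.00 mg.

1800 mg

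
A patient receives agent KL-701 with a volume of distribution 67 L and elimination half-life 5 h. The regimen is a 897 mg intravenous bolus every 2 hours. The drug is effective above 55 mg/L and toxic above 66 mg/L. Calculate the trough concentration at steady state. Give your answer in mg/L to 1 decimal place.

τ/t½ = 2/5 ≈ 0.4, so fraction remaining f = (1/2)^(2/5) ≈ 0.7579.
At steady state, accumulation factor R = 1/(1 − e^(−kτ)) ≈ 4.1305.
Each bolus raises the concentration by D/Vd = 897/67 ≈ 13.388 mg/L.
Steady-state peak Cmax,ss = C₀·R ≈ 13.388 × 4.1305 ≈ 55.299 mg/L.
Steady-state trough Cmin,ss = Cmax,ss·f ≈ 55.299 × 0.7579 ≈ 41.911 mg/L.
Trough 41.9 mg/L vs MEC 55 mg/L: subtherapeutic.

41.9 mg/L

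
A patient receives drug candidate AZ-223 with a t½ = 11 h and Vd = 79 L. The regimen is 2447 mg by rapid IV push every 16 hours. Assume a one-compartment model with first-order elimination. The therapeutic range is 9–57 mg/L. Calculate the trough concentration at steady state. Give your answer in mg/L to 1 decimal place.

τ/t½ = 16/11 ≈ 1.4545, so fraction remaining f = (1/2)^(16/11) ≈ 0.3649.
Single-dose peak C₀ = D/Vd = 2447/79 ≈ 30.975 mg/L.
Steady-state trough Cmin,ss = C₀·f/(1−f) ≈ 30.975 × 0.3649/0.6351 ≈ 17.797 mg/L.
Trough 17.8 mg/L vs MEC 9 mg/L: adequate.

17.8 mg/L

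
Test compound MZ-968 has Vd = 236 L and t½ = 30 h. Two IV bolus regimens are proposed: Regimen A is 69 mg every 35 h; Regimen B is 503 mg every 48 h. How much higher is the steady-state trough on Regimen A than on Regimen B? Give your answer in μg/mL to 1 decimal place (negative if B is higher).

Regimen A: f = (1/2)^(35/30) ≈ 0.4454; Cmin,ss = (69/236)·f/(1−f) ≈ 0.235 μg/mL.
Regimen B: f = (1/2)^(48/30) ≈ 0.3299; Cmin,ss = (503/236)·f/(1−f) ≈ 1.049 μg/mL.
Difference ≈ 0.235 − 1.049 ≈ -0.814 μg/mL.

-0.8 μg/mL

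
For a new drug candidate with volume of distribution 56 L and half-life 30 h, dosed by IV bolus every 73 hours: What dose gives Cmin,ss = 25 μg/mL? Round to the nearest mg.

6162 mg

τ/t½ = 73/30 ≈ 2.4333, so f = (1/2)^(73/30) ≈ 0.185137.
Cmin,ss = (D/Vd)·f/(1−f), so D = Cmin,ss·Vd·(1−f)/f.
D = 25 × 56 × (1−f)/f ≈ 25 × 56 × 4.40141 ≈ 6161.97 mg.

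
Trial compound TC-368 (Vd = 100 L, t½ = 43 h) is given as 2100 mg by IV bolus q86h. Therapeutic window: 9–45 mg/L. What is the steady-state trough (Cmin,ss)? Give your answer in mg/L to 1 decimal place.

7.0 mg/L

The dosing interval is 2 half-lives, so f = 2^(−2) = 0.25.
Accumulation ratio R = 1/(1 − f) = 1/0.75 = 4/3.
Single-dose peak C₀ = D/Vd = 2100/100 = 21 mg/L.
Steady-state peak Cmax,ss = C₀·R = 21 × 4/3 ≈ 28.000 mg/L.
Steady-state trough Cmin,ss = Cmax,ss·f ≈ 28.000 × 0.25 ≈ 7.000 mg/L.
Trough 7.0 mg/L vs MEC 9 mg/L: subtherapeutic.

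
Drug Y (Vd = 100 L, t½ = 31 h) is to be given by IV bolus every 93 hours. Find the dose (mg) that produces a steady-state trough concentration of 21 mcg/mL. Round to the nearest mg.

τ/t½ = 93/31 ≈ 3, so f = (1/2)^(93/31) ≈ 0.125000.
Cmin,ss = (D/Vd)·f/(1−f), so D = Cmin,ss·Vd·(1−f)/f.
D = 21 × 100 × (1−f)/f ≈ 21 × 100 × 7.00000 ≈ 14700.00 mg.

14700 mg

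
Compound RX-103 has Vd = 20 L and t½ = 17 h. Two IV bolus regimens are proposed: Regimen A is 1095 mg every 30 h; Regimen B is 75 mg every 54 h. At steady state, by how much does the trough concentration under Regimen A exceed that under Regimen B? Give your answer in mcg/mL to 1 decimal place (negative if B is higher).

22.4 mcg/mL

Regimen A: f = (1/2)^(30/17) ≈ 0.2943; Cmin,ss = (1095/20)·f/(1−f) ≈ 22.833 mcg/mL.
Regimen B: f = (1/2)^(54/17) ≈ 0.1106; Cmin,ss = (75/20)·f/(1−f) ≈ 0.466 mcg/mL.
Difference ≈ 22.833 − 0.466 ≈ 22.367 mcg/mL.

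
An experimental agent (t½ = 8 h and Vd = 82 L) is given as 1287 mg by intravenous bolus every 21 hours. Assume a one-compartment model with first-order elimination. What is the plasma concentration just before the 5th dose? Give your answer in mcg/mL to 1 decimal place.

3.0 mcg/mL

f = (1/2)^(τ/t½) = (1/2)^(21/8) ≈ 0.1621.
C₀ = D/Vd = 1287/82 ≈ 15.695 mcg/mL.
Before the 5th dose, 4 doses have been given. Superposition: Cmin = C₀·(f + f² + … + f^4).
≈ 15.695 × (0.1621 + 0.0263 + 0.0043 + 0.0007) ≈ 15.695 × 0.1934 ≈ 3.035 mcg/mL.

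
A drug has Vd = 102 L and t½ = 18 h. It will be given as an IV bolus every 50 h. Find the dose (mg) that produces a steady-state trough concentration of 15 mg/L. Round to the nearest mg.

τ/t½ = 50/18 ≈ 2.7778, so f = (1/2)^(50/18) ≈ 0.145816.
Cmin,ss = (D/Vd)·f/(1−f), so D = Cmin,ss·Vd·(1−f)/f.
D = 15 × 102 × (1−f)/f ≈ 15 × 102 × 5.85796 ≈ 8962.68 mg.

8963 mg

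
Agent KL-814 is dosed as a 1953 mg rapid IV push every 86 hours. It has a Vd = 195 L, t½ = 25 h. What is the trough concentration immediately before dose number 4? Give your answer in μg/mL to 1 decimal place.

1.0 μg/mL

f = (1/2)^(τ/t½) = (1/2)^(86/25) ≈ 0.0921.
C₀ = D/Vd = 1953/195 ≈ 10.015 μg/mL.
Before the 4th dose, 3 doses have been given. Superposition: Cmin = C₀·(f + f² + … + f^3).
≈ 10.015 × (0.0921 + 0.0085 + 0.0008) ≈ 10.015 × 0.1014 ≈ 1.016 μg/mL.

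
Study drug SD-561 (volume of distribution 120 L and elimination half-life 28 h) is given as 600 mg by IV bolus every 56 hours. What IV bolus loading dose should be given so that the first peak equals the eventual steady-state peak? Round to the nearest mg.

f = (1/2)^(56/28) ≈ 0.250000; accumulation ratio R = 1/(1−f) ≈ 1.33333.
Loading dose to hit Cmax,ss on first dose: D_load = D_maint·R ≈ 600 × 1.33333 ≈ 800.00 mg.

800 mg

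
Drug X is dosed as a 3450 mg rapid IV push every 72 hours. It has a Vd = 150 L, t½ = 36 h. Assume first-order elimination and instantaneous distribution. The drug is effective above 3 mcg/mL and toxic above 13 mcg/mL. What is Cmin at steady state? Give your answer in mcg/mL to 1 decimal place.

The dosing interval is 2 half-lives, so f = 2^(−2) = 0.25.
At steady state, R = 1/(1 − 0.25) = 4/3.
Single-dose peak C₀ = D/Vd = 3450/150 = 23 mcg/mL.
Steady-state peak Cmax,ss = C₀·R = 23 × 4/3 ≈ 30.667 mcg/mL.
Steady-state trough Cmin,ss = Cmax,ss·f ≈ 30.667 × 0.25 ≈ 7.667 mcg/mL.
Trough 7.7 mcg/mL vs MEC 3 mcg/mL: adequate.

7.7 mcg/mL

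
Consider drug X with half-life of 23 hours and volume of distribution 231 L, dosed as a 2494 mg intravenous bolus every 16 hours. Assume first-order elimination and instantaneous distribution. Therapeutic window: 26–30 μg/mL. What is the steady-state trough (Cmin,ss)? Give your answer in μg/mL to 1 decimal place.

17.4 μg/mL

τ/t½ = 16/23 ≈ 0.69565, so fraction remaining f = (1/2)^(16/23) ≈ 0.6174.
Single-dose peak C₀ = D/Vd = 2494/231 ≈ 10.797 μg/mL.
Steady-state trough Cmin,ss = C₀·f/(1−f) ≈ 10.797 × 0.6174/0.3826 ≈ 17.423 μg/mL.
Trough 17.4 μg/mL vs MEC 26 μg/mL: subtherapeutic.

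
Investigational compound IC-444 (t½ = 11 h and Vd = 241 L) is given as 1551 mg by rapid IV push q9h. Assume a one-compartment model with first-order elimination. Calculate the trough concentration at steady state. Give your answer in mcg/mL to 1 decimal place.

8.4 mcg/mL

Over one 9-h interval, 9/11 ≈ 0.81818 half-lives elapse, leaving f ≈ 0.5672 of each dose.
Single-dose peak C₀ = D/Vd = 1551/241 ≈ 6.436 mcg/mL.
Steady-state trough Cmin,ss = C₀·f/(1−f) ≈ 6.436 × 0.5672/0.4328 ≈ 8.435 mcg/mL.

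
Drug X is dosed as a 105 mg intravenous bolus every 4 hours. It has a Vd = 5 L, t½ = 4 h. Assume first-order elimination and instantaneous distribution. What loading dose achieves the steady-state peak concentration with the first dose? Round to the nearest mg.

210 mg

f = (1/2)^(4/4) ≈ 0.500000; accumulation ratio R = 1/(1−f) ≈ 2.00000.
Loading dose to hit Cmax,ss on first dose: D_load = D_maint·R ≈ 105 × 2.00000 ≈ 210.00 mg.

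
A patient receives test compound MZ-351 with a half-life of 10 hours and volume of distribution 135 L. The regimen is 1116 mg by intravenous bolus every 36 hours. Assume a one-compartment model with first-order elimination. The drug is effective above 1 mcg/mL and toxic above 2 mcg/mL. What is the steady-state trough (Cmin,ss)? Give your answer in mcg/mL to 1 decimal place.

τ/t½ = 36/10 ≈ 3.6, so fraction remaining f = (1/2)^(36/10) ≈ 0.0825.
Single-dose peak C₀ = D/Vd = 1116/135 ≈ 8.267 mcg/mL.
Steady-state trough Cmin,ss = C₀·f/(1−f) ≈ 8.267 × 0.0825/0.9175 ≈ 0.743 mcg/mL.
Trough 0.7 mcg/mL vs MEC 1 mcg/mL: subtherapeutic.

0.7 mcg/mL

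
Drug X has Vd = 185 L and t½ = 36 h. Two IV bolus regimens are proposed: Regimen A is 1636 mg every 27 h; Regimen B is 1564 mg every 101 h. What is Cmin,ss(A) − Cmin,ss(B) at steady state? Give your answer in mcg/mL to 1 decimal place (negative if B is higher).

11.6 mcg/mL

Regimen A: f = (1/2)^(27/36) ≈ 0.5946; Cmin,ss = (1636/185)·f/(1−f) ≈ 12.970 mcg/mL.
Regimen B: f = (1/2)^(101/36) ≈ 0.1430; Cmin,ss = (1564/185)·f/(1−f) ≈ 1.411 mcg/mL.
Difference ≈ 12.970 − 1.411 ≈ 11.559 mcg/mL.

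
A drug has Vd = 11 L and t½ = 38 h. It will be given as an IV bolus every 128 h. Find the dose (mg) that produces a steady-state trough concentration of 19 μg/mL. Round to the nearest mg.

τ/t½ = 128/38 ≈ 3.3684, so f = (1/2)^(128/38) ≈ 0.096829.
Cmin,ss = (D/Vd)·f/(1−f), so D = Cmin,ss·Vd·(1−f)/f.
D = 19 × 11 × (1−f)/f ≈ 19 × 11 × 9.32748 ≈ 1949.44 mg.

1949 mg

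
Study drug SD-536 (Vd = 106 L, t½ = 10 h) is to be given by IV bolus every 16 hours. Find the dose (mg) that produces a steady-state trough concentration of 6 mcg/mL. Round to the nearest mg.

τ/t½ = 16/10 ≈ 1.6, so f = (1/2)^(16/10) ≈ 0.329877.
Cmin,ss = (D/Vd)·f/(1−f), so D = Cmin,ss·Vd·(1−f)/f.
D = 6 × 106 × (1−f)/f ≈ 6 × 106 × 2.03143 ≈ 1291.99 mg.

1292 mg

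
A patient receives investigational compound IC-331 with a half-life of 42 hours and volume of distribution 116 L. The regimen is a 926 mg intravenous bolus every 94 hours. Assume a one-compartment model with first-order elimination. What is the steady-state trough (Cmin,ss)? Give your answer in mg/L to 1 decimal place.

Over one 94-h interval, 94/42 ≈ 2.2381 half-lives elapse, leaving f ≈ 0.2120 of each dose.
At steady state, accumulation factor R = 1/(1 − e^(−kτ)) ≈ 1.2690.
Each bolus raises the concentration by D/Vd = 926/116 ≈ 7.983 mg/L.
Steady-state peak Cmax,ss = C₀·R ≈ 7.983 × 1.2690 ≈ 10.130 mg/L.
Steady-state trough Cmin,ss = Cmax,ss·f ≈ 10.130 × 0.2120 ≈ 2.148 mg/L.

2.1 mg/L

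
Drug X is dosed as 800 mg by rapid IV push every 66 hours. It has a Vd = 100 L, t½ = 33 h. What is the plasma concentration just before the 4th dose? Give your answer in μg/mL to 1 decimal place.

f = (1/2)^(τ/t½) = (1/2)^(66/33) ≈ 0.2500.
C₀ = D/Vd = 800/100 ≈ 8.000 μg/mL.
Before the 4th dose, 3 doses have been given. Superposition: Cmin = C₀·(f + f² + … + f^3).
≈ 8.000 × (0.2500 + 0.0625 + 0.0156) ≈ 8.000 × 0.3281 ≈ 2.625 μg/mL.

2.6 μg/mL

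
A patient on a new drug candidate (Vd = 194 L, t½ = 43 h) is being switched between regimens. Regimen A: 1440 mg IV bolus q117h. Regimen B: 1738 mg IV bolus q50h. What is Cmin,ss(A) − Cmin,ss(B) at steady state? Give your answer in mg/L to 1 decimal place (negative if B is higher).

-5.9 mg/L

Regimen A: f = (1/2)^(117/43) ≈ 0.1517; Cmin,ss = (1440/194)·f/(1−f) ≈ 1.327 mg/L.
Regimen B: f = (1/2)^(50/43) ≈ 0.4466; Cmin,ss = (1738/194)·f/(1−f) ≈ 7.230 mg/L.
Difference ≈ 1.327 − 7.230 ≈ -5.903 mg/L.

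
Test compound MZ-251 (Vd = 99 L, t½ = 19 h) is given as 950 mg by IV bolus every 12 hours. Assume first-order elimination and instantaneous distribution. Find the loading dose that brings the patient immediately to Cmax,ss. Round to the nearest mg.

f = (1/2)^(12/19) ≈ 0.645470; accumulation ratio R = 1/(1−f) ≈ 2.82064.
Loading dose to hit Cmax,ss on first dose: D_load = D_maint·R ≈ 950 × 2.82064 ≈ 2679.61 mg.

2680 mg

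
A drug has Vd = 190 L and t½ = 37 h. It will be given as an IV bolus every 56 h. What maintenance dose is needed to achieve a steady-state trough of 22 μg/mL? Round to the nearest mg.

7754 mg

τ/t½ = 56/37 ≈ 1.5135, so f = (1/2)^(56/37) ≈ 0.350257.
Cmin,ss = (D/Vd)·f/(1−f), so D = Cmin,ss·Vd·(1−f)/f.
D = 22 × 190 × (1−f)/f ≈ 22 × 190 × 1.85505 ≈ 7754.11 mg.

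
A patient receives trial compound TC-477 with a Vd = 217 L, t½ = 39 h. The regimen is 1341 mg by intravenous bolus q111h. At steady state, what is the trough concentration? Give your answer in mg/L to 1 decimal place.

1.0 mg/L

Over one 111-h interval, 111/39 ≈ 2.8462 half-lives elapse, leaving f ≈ 0.1391 of each dose.
Accumulation ratio R = 1/(1 − f) ≈ 1/0.8609 ≈ 1.1616.
Single-dose peak C₀ = D/Vd = 1341/217 ≈ 6.180 mg/L.
Steady-state peak Cmax,ss = C₀·R ≈ 6.180 × 1.1616 ≈ 7.179 mg/L.
One interval later, Cmin,ss = Cmax,ss·e^(−kτ) ≈ 7.179 × 0.1391 ≈ 0.999 mg/L.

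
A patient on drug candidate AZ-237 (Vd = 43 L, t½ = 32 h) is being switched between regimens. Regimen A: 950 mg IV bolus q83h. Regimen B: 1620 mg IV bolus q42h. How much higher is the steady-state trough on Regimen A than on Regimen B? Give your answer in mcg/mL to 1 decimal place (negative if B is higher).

-21.0 mcg/mL

Regimen A: f = (1/2)^(83/32) ≈ 0.1657; Cmin,ss = (950/43)·f/(1−f) ≈ 4.388 mcg/mL.
Regimen B: f = (1/2)^(42/32) ≈ 0.4026; Cmin,ss = (1620/43)·f/(1−f) ≈ 25.390 mcg/mL.
Difference ≈ 4.388 − 25.390 ≈ -21.002 mcg/mL.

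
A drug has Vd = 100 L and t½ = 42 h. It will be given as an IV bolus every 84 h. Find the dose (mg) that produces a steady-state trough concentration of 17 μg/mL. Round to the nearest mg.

τ/t½ = 84/42 ≈ 2, so f = (1/2)^(84/42) ≈ 0.250000.
Cmin,ss = (D/Vd)·f/(1−f), so D = Cmin,ss·Vd·(1−f)/f.
D = 17 × 100 × (1−f)/f ≈ 17 × 100 × 3.00000 ≈ 5100.00 mg.

5100 mg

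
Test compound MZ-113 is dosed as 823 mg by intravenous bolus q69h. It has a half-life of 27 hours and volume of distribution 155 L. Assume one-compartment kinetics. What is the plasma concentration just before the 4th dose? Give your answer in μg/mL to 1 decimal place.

f = (1/2)^(τ/t½) = (1/2)^(69/27) ≈ 0.1701.
C₀ = D/Vd = 823/155 ≈ 5.310 μg/mL.
Before the 4th dose, 3 doses have been given. Superposition: Cmin = C₀·(f + f² + … + f^3).
≈ 5.310 × (0.1701 + 0.0289 + 0.0049) ≈ 5.310 × 0.2039 ≈ 1.083 μg/mL.

1.1 μg/mL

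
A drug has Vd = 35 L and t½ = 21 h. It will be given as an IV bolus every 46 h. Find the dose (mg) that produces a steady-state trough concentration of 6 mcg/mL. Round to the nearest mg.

τ/t½ = 46/21 ≈ 2.1905, so f = (1/2)^(46/21) ≈ 0.219079.
Cmin,ss = (D/Vd)·f/(1−f), so D = Cmin,ss·Vd·(1−f)/f.
D = 6 × 35 × (1−f)/f ≈ 6 × 35 × 3.56456 ≈ 748.56 mg.

749 mg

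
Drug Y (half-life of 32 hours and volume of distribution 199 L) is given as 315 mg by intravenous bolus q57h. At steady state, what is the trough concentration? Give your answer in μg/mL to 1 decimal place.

0.6 μg/mL

Over one 57-h interval, 57/32 ≈ 1.7812 half-lives elapse, leaving f ≈ 0.2909 of each dose.
Each bolus raises the concentration by D/Vd = 315/199 ≈ 1.583 μg/mL.
Steady-state trough Cmin,ss = C₀·f/(1−f) ≈ 1.583 × 0.2909/0.7091 ≈ 0.649 μg/mL.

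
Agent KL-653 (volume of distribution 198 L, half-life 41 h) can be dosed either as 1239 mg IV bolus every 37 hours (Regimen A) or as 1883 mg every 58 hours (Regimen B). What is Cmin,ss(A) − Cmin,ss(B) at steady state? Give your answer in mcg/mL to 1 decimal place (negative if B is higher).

Regimen A: f = (1/2)^(37/41) ≈ 0.5350; Cmin,ss = (1239/198)·f/(1−f) ≈ 7.200 mcg/mL.
Regimen B: f = (1/2)^(58/41) ≈ 0.3751; Cmin,ss = (1883/198)·f/(1−f) ≈ 5.708 mcg/mL.
Difference ≈ 7.200 − 5.708 ≈ 1.492 mcg/mL.

1.5 mcg/mL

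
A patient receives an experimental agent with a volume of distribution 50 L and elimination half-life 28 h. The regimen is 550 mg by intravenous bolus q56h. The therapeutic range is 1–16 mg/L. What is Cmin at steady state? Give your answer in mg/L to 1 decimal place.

3.7 mg/L

The dosing interval is 2 half-lives, so f = 2^(−2) = 0.25.
Accumulation ratio R = 1/(1 − f) = 1/0.75 = 4/3.
Single-dose peak C₀ = D/Vd = 550/50 = 11 mg/L.
Steady-state peak Cmax,ss = C₀·R = 11 × 4/3 ≈ 14.667 mg/L.
Steady-state trough Cmin,ss = Cmax,ss·f ≈ 14.667 × 0.25 ≈ 3.667 mg/L.
Trough 3.7 mg/L vs MEC 1 mg/L: adequate.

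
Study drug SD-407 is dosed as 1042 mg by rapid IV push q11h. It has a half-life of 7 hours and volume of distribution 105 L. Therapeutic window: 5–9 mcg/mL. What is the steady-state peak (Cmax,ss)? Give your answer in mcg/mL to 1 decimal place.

τ/t½ = 11/7 ≈ 1.5714, so fraction remaining f = (1/2)^(11/7) ≈ 0.3365.
At steady state, accumulation factor R = 1/(1 − e^(−kτ)) ≈ 1.5072.
Each bolus raises the concentration by D/Vd = 1042/105 ≈ 9.924 mcg/mL.
Steady-state peak Cmax,ss = C₀·R ≈ 9.924 × 1.5072 ≈ 14.957 mcg/mL.
Peak 15.0 mcg/mL vs MTC 9 mcg/mL: exceeds toxic threshold.

15.0 mcg/mL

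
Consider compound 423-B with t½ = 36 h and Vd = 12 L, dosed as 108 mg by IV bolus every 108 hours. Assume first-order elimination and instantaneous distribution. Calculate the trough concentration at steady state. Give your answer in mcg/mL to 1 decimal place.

1.3 mcg/mL

The dosing interval is 3 half-lives, so f = 2^(−3) = 0.125.
Accumulation ratio R = 1/(1 − f) = 1/0.875 = 8/7.
Single-dose peak C₀ = D/Vd = 108/12 = 9 mcg/mL.
Steady-state peak Cmax,ss = C₀·R = 9 × 8/7 ≈ 10.286 mcg/mL.
Steady-state trough Cmin,ss = Cmax,ss·f ≈ 10.286 × 0.125 ≈ 1.286 mcg/mL.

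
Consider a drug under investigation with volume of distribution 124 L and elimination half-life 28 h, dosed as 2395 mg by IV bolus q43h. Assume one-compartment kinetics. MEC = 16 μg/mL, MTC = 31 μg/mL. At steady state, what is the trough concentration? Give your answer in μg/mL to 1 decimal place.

10.2 μg/mL

τ/t½ = 43/28 ≈ 1.5357, so fraction remaining f = (1/2)^(43/28) ≈ 0.3449.
At steady state, accumulation factor R = 1/(1 − e^(−kτ)) ≈ 1.5265.
Each bolus raises the concentration by D/Vd = 2395/124 ≈ 19.315 μg/mL.
Cmax,ss = C₀/(1 − f) ≈ 19.315/0.6551 ≈ 29.484 μg/mL.
Steady-state trough Cmin,ss = Cmax,ss·f ≈ 29.484 × 0.3449 ≈ 10.169 μg/mL.
Trough 10.2 μg/mL vs MEC 16 μg/mL: subtherapeutic.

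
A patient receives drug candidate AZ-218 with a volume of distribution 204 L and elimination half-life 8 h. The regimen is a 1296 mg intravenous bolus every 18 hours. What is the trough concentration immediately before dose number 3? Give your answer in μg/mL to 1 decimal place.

1.6 μg/mL

f = (1/2)^(τ/t½) = (1/2)^(18/8) ≈ 0.2102.
C₀ = D/Vd = 1296/204 ≈ 6.353 μg/mL.
Before the 3rd dose, 2 doses have been given. Superposition: Cmin = C₀·(f + f²).
≈ 6.353 × (0.2102 + 0.0442) ≈ 6.353 × 0.2544 ≈ 1.616 μg/mL.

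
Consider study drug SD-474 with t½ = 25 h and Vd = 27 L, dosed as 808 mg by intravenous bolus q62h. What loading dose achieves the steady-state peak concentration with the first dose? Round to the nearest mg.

984 mg

f = (1/2)^(62/25) ≈ 0.179244; accumulation ratio R = 1/(1−f) ≈ 1.21839.
Loading dose to hit Cmax,ss on first dose: D_load = D_maint·R ≈ 808 × 1.21839 ≈ 984.46 mg.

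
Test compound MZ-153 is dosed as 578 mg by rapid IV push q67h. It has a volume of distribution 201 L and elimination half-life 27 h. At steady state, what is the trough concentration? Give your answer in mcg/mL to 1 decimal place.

0.6 mcg/mL

τ/t½ = 67/27 ≈ 2.4815, so fraction remaining f = (1/2)^(67/27) ≈ 0.1791.
Each bolus raises the concentration by D/Vd = 578/201 ≈ 2.876 mcg/mL.
Steady-state trough Cmin,ss = C₀·f/(1−f) ≈ 2.876 × 0.1791/0.8209 ≈ 0.627 mcg/mL.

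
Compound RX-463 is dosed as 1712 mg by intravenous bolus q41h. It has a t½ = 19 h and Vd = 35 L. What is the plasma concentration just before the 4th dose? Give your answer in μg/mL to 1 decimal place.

f = (1/2)^(τ/t½) = (1/2)^(41/19) ≈ 0.2241.
C₀ = D/Vd = 1712/35 ≈ 48.914 μg/mL.
Before the 4th dose, 3 doses have been given. Superposition: Cmin = C₀·(f + f² + … + f^3).
≈ 48.914 × (0.2241 + 0.0502 + 0.0113) ≈ 48.914 × 0.2856 ≈ 13.970 μg/mL.

14.0 μg/mL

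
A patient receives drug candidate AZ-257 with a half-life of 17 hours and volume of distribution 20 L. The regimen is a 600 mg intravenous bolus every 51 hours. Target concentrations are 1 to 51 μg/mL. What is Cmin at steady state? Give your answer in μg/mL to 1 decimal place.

4.3 μg/mL

The dosing interval is 3 half-lives, so f = 2^(−3) = 0.125.
At steady state, R = 1/(1 − 0.125) = 8/7.
Single-dose peak C₀ = D/Vd = 600/20 = 30 μg/mL.
Steady-state peak Cmax,ss = C₀·R = 30 × 8/7 ≈ 34.286 μg/mL.
Steady-state trough Cmin,ss = Cmax,ss·f ≈ 34.286 × 0.125 ≈ 4.286 μg/mL.
Trough 4.3 μg/mL vs MEC 1 μg/mL: adequate.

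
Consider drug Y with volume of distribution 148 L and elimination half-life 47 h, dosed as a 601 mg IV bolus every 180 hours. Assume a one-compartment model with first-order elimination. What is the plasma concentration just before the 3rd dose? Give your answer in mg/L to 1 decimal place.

f = (1/2)^(τ/t½) = (1/2)^(180/47) ≈ 0.0703.
C₀ = D/Vd = 601/148 ≈ 4.061 mg/L.
Before the 3rd dose, 2 doses have been given. Superposition: Cmin = C₀·(f + f²).
≈ 4.061 × (0.0703 + 0.0049) ≈ 4.061 × 0.0752 ≈ 0.305 mg/L.

0.3 mg/L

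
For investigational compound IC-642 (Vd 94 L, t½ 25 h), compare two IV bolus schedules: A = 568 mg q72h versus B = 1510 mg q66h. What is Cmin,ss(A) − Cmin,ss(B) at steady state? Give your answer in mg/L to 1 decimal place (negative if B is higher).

Regimen A: f = (1/2)^(72/25) ≈ 0.1358; Cmin,ss = (568/94)·f/(1−f) ≈ 0.950 mg/L.
Regimen B: f = (1/2)^(66/25) ≈ 0.1604; Cmin,ss = (1510/94)·f/(1−f) ≈ 3.069 mg/L.
Difference ≈ 0.950 − 3.069 ≈ -2.119 mg/L.

-2.1 mg/L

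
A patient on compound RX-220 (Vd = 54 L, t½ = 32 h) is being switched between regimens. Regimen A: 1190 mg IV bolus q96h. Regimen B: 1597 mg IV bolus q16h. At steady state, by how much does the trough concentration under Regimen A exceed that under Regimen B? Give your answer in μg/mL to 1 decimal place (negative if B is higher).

-68.2 μg/mL

Regimen A: f = (1/2)^(96/32) ≈ 0.1250; Cmin,ss = (1190/54)·f/(1−f) ≈ 3.148 μg/mL.
Regimen B: f = (1/2)^(16/32) ≈ 0.7071; Cmin,ss = (1597/54)·f/(1−f) ≈ 71.396 μg/mL.
Difference ≈ 3.148 − 71.396 ≈ -68.248 μg/mL.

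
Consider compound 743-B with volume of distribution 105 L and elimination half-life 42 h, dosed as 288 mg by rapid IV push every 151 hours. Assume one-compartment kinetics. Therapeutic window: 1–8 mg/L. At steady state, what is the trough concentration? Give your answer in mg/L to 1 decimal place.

0.2 mg/L

k = ln2/t½ = ln2/42 ≈ 0.016504 h⁻¹; fraction remaining f = e^(−kτ) = e^(−0.016504×151) ≈ 0.0827.
At steady state, accumulation factor R = 1/(1 − e^(−kτ)) ≈ 1.0902.
Single-dose peak C₀ = D/Vd = 288/105 ≈ 2.743 mg/L.
Cmax,ss = C₀/(1 − f) ≈ 2.743/0.9173 ≈ 2.990 mg/L.
Steady-state trough Cmin,ss = Cmax,ss·f ≈ 2.990 × 0.0827 ≈ 0.247 mg/L.
Trough 0.2 mg/L vs MEC 1 mg/L: subtherapeutic.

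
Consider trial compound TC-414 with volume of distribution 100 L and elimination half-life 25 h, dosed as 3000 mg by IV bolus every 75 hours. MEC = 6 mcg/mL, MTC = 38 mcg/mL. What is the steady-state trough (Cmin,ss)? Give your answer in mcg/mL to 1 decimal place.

4.3 mcg/mL

The dosing interval is 3 half-lives, so f = 2^(−3) = 0.125.
Accumulation ratio R = 1/(1 − f) = 1/0.875 = 8/7.
Single-dose peak C₀ = D/Vd = 3000/100 = 30 mcg/mL.
Steady-state peak Cmax,ss = C₀·R = 30 × 8/7 ≈ 34.286 mcg/mL.
Steady-state trough Cmin,ss = Cmax,ss·f ≈ 34.286 × 0.125 ≈ 4.286 mcg/mL.
Trough 4.3 mcg/mL vs MEC 6 mcg/mL: subtherapeutic.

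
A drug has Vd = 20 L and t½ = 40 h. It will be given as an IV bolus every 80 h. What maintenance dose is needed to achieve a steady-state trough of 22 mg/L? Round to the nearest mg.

1320 mg

τ/t½ = 80/40 ≈ 2, so f = (1/2)^(80/40) ≈ 0.250000.
Cmin,ss = (D/Vd)·f/(1−f), so D = Cmin,ss·Vd·(1−f)/f.
D = 22 × 20 × (1−f)/f ≈ 22 × 20 × 3.00000 ≈ 1320.00 mg.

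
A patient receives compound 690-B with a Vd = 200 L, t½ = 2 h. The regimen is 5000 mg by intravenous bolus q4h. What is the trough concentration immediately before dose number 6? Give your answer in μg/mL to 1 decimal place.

f = (1/2)^(τ/t½) = (1/2)^(4/2) ≈ 0.2500.
C₀ = D/Vd = 5000/200 ≈ 25.000 μg/mL.
Before the 6th dose, 5 doses have been given. Superposition: Cmin = C₀·(f + f² + … + f^5).
≈ 25.000 × (0.2500 + 0.0625 + 0.0156 + 0.0039 + 0.0010) ≈ 25.000 × 0.3330 ≈ 8.325 μg/mL.

8.3 μg/mL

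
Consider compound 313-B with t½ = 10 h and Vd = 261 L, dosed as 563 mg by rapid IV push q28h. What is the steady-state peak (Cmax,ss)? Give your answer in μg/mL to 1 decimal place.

2.5 μg/mL

k = ln2/t½ = ln2/10 ≈ 0.069315 h⁻¹; fraction remaining f = e^(−kτ) = e^(−0.069315×28) ≈ 0.1436.
Accumulation ratio R = 1/(1 − f) ≈ 1/0.8564 ≈ 1.1677.
Each bolus raises the concentration by D/Vd = 563/261 ≈ 2.157 μg/mL.
Cmax,ss = C₀/(1 − f) ≈ 2.157/0.8564 ≈ 2.519 μg/mL.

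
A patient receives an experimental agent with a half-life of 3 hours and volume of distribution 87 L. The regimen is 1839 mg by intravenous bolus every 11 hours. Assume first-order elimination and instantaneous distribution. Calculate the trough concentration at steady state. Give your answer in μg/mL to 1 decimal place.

1.8 μg/mL

Over one 11-h interval, 11/3 ≈ 3.6667 half-lives elapse, leaving f ≈ 0.0787 of each dose.
Accumulation ratio R = 1/(1 − f) ≈ 1/0.9213 ≈ 1.0854.
Single-dose peak C₀ = D/Vd = 1839/87 ≈ 21.138 μg/mL.
Steady-state peak Cmax,ss = C₀·R ≈ 21.138 × 1.0854 ≈ 22.943 μg/mL.
Steady-state trough Cmin,ss = Cmax,ss·f ≈ 22.943 × 0.0787 ≈ 1.806 μg/mL.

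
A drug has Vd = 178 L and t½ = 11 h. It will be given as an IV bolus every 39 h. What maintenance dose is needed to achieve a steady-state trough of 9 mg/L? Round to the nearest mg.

τ/t½ = 39/11 ≈ 3.5455, so f = (1/2)^(39/11) ≈ 0.085647.
Cmin,ss = (D/Vd)·f/(1−f), so D = Cmin,ss·Vd·(1−f)/f.
D = 9 × 178 × (1−f)/f ≈ 9 × 178 × 10.67583 ≈ 17102.68 mg.

17103 mg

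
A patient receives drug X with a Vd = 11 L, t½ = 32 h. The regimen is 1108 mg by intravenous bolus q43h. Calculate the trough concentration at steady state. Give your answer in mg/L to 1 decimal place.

65.5 mg/L

Over one 43-h interval, 43/32 ≈ 1.3438 half-lives elapse, leaving f ≈ 0.3940 of each dose.
Accumulation ratio R = 1/(1 − f) ≈ 1/0.6060 ≈ 1.6502.
Each bolus raises the concentration by D/Vd = 1108/11 ≈ 100.727 mg/L.
Steady-state peak Cmax,ss = C₀·R ≈ 100.727 × 1.6502 ≈ 166.220 mg/L.
One interval later, Cmin,ss = Cmax,ss·e^(−kτ) ≈ 166.220 × 0.3940 ≈ 65.491 mg/L.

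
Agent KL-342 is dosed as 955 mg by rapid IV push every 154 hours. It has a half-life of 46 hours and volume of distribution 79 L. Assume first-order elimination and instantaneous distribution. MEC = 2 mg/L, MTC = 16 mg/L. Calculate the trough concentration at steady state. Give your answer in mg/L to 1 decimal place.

k = ln2/t½ = ln2/46 ≈ 0.015068 h⁻¹; fraction remaining f = e^(−kτ) = e^(−0.015068×154) ≈ 0.0982.
At steady state, accumulation factor R = 1/(1 − e^(−kτ)) ≈ 1.1089.
Single-dose peak C₀ = D/Vd = 955/79 ≈ 12.089 mg/L.
Cmax,ss = C₀/(1 − f) ≈ 12.089/0.9018 ≈ 13.405 mg/L.
Steady-state trough Cmin,ss = Cmax,ss·f ≈ 13.405 × 0.0982 ≈ 1.316 mg/L.
Trough 1.3 mg/L vs MEC 2 mg/L: subtherapeutic.

1.3 mg/L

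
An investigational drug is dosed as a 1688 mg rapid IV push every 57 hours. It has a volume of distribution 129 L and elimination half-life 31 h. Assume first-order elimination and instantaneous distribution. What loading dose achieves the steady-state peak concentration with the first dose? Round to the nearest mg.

f = (1/2)^(57/31) ≈ 0.279572; accumulation ratio R = 1/(1−f) ≈ 1.38806.
Loading dose to hit Cmax,ss on first dose: D_load = D_maint·R ≈ 1688 × 1.38806 ≈ 2343.05 mg.

2343 mg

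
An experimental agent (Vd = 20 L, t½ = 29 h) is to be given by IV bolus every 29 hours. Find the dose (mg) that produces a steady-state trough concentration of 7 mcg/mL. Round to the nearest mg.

140 mg

τ/t½ = 29/29 ≈ 1, so f = (1/2)^(29/29) ≈ 0.500000.
Cmin,ss = (D/Vd)·f/(1−f), so D = Cmin,ss·Vd·(1−f)/f.
D = 7 × 20 × (1−f)/f ≈ 7 × 20 × 1.00000 ≈ 140.00 mg.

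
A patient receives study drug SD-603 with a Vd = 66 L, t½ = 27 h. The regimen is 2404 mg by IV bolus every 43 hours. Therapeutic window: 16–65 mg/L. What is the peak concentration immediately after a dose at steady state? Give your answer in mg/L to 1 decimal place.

54.5 mg/L

τ/t½ = 43/27 ≈ 1.5926, so fraction remaining f = (1/2)^(43/27) ≈ 0.3316.
At steady state, accumulation factor R = 1/(1 − e^(−kτ)) ≈ 1.4961.
Each bolus raises the concentration by D/Vd = 2404/66 ≈ 36.424 mg/L.
Steady-state peak Cmax,ss = C₀·R ≈ 36.424 × 1.4961 ≈ 54.494 mg/L.
Peak 54.5 mg/L vs MTC 65 mg/L: below toxic threshold.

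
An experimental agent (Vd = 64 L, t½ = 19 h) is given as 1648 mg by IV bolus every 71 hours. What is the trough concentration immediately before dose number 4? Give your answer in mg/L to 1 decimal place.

f = (1/2)^(τ/t½) = (1/2)^(71/19) ≈ 0.0750.
C₀ = D/Vd = 1648/64 ≈ 25.750 mg/L.
Before the 4th dose, 3 doses have been given. Superposition: Cmin = C₀·(f + f² + … + f^3).
≈ 25.750 × (0.0750 + 0.0056 + 0.0004) ≈ 25.750 × 0.0810 ≈ 2.086 mg/L.

2.1 mg/L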